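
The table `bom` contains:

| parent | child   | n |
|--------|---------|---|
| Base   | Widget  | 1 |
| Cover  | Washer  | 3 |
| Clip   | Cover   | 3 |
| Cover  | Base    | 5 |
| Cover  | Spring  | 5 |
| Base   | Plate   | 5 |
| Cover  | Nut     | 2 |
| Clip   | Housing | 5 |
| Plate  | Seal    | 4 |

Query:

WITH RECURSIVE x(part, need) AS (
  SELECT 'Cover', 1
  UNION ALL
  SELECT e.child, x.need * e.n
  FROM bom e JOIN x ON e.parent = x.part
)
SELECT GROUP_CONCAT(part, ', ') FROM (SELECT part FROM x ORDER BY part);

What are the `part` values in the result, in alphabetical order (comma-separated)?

Base: (Cover, need=1).
Iteration 1: components of {Cover} -> Base = 1*5 = 5, Nut = 1*2 = 2, Spring = 1*5 = 5, Washer = 1*3 = 3.
Iteration 2: components of {Base,Nut,Spring,Washer} -> Plate = 5*5 = 25, Widget = 5*1 = 5.
Iteration 3: components of {Plate,Widget} -> Seal = 25*4 = 100.
Iteration 4: no further components; recursion stops.

Base, Cover, Nut, Plate, Seal, Spring, Washer, Widget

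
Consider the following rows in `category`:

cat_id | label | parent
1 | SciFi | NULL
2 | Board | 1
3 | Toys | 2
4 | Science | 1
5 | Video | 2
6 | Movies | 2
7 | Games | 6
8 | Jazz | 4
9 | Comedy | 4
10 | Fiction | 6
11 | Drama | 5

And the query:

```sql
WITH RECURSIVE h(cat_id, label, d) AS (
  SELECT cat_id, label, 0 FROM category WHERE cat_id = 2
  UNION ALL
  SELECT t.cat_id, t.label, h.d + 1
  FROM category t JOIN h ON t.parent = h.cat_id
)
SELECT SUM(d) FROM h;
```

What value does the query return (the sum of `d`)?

9

Base: cat_id=2 (Board) at d 0.
Iteration 1: rows with parent in {2} -> Toys (id 3, d 1), Video (id 5, d 1), Movies (id 6, d 1).
Iteration 2: rows with parent in {3,5,6} -> Games (id 7, d 2), Fiction (id 10, d 2), Drama (id 11, d 2).
Iteration 3: no rows with parent in {7,10,11}; recursion stops.
SUM(d) = 0 + 1 + 1 + 1 + 2 + 2 + 2 = 9.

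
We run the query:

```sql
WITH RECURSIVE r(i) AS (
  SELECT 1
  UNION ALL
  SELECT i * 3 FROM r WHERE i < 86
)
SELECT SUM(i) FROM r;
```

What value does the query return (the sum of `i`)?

364

Base: i=1.
Iteration 1: 1 < 86 holds -> i = 1 * 3 = 3.
Iteration 2: 3 < 86 holds -> i = 3 * 3 = 9.
Iteration 3: 9 < 86 holds -> i = 9 * 3 = 27.
Iteration 4: 27 < 86 holds -> i = 27 * 3 = 81.
Iteration 5: 81 < 86 holds -> i = 81 * 3 = 243.
Iteration 6: 243 < 86 fails; recursion stops.
SUM(i) = 1 + 3 + 9 + 27 + 81 + 243 = 364.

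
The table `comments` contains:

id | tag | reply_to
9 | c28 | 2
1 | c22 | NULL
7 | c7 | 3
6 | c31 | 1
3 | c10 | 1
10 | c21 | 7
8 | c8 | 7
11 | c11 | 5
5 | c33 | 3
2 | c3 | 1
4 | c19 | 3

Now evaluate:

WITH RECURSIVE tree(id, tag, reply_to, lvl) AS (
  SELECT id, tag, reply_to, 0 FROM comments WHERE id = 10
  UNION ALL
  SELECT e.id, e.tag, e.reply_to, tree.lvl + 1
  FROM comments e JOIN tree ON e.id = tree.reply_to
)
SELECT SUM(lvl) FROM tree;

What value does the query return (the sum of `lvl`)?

6

Base: id=10 (c21), reply_to=7, lvl 0.
Iteration 1: join on id=7 -> c7 (id 7, reply_to=3, lvl 1).
Iteration 2: join on id=3 -> c10 (id 3, reply_to=1, lvl 2).
Iteration 3: join on id=1 -> c22 (id 1, reply_to=NULL, lvl 3).
Iteration 4: reply_to is NULL; no match; recursion stops.
SUM(lvl) = 0 + 1 + 2 + 3 = 6.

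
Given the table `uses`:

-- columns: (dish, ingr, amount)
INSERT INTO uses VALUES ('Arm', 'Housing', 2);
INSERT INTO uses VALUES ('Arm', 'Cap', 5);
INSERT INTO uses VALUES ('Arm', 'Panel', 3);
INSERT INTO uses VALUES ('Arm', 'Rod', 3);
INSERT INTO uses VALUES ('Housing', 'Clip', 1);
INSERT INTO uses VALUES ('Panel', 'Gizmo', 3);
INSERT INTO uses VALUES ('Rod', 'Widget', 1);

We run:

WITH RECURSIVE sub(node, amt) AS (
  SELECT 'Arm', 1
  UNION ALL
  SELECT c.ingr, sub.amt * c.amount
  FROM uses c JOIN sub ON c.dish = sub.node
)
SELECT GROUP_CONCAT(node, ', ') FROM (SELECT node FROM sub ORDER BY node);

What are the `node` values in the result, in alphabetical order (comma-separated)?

Arm, Cap, Clip, Gizmo, Housing, Panel, Rod, Widget

Base: (Arm, amt=1).
Iteration 1: components of {Arm} -> Cap = 1*5 = 5, Housing = 1*2 = 2, Panel = 1*3 = 3, Rod = 1*3 = 3.
Iteration 2: components of {Cap,Housing,Panel,Rod} -> Clip = 2*1 = 2, Gizmo = 3*3 = 9, Widget = 3*1 = 3.
Iteration 3: no further components; recursion stops.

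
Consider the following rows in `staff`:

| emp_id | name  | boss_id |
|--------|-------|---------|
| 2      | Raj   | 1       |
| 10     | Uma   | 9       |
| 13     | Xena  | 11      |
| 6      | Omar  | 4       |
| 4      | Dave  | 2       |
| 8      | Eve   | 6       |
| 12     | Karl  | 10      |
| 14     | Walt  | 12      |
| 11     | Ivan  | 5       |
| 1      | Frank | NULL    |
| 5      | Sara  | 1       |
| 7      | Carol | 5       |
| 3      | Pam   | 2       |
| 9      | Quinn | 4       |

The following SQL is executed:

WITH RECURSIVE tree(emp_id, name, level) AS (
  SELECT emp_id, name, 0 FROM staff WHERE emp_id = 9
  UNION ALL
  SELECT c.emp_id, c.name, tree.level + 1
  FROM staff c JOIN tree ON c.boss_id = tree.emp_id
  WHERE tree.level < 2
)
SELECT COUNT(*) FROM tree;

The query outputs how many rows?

3

Base: emp_id=9 (Quinn) at level 0.
Iteration 1: rows with boss_id in {9} -> Uma (id 10, level 1).
Iteration 2: rows with boss_id in {10} -> Karl (id 12, level 2).
Iteration 3: level < 2 fails for all current rows; recursion stops.
Total rows emitted: 3.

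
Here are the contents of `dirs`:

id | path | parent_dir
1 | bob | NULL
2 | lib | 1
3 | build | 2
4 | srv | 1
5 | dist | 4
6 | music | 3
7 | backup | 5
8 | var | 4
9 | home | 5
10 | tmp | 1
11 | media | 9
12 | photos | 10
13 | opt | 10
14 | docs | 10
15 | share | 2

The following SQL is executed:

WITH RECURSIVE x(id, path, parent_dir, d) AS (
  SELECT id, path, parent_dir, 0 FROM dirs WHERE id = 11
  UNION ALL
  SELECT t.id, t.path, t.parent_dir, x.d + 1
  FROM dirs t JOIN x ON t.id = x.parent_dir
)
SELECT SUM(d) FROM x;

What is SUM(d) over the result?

Base: id=11 (media), parent_dir=9, d 0.
Iteration 1: join on id=9 -> home (id 9, parent_dir=5, d 1).
Iteration 2: join on id=5 -> dist (id 5, parent_dir=4, d 2).
Iteration 3: join on id=4 -> srv (id 4, parent_dir=1, d 3).
Iteration 4: join on id=1 -> bob (id 1, parent_dir=NULL, d 4).
Iteration 5: parent_dir is NULL; no match; recursion stops.
SUM(d) = 0 + 1 + 2 + 3 + 4 = 10.

10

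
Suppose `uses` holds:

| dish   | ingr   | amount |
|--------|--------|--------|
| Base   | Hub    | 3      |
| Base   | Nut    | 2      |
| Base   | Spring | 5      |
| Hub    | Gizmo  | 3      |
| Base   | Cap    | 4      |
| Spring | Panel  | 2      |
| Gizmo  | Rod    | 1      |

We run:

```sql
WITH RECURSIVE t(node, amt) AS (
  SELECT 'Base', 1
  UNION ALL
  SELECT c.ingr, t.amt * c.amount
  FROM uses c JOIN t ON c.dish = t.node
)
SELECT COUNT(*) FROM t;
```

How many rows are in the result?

8

Base: (Base, amt=1).
Iteration 1: components of {Base} -> Cap = 1*4 = 4, Hub = 1*3 = 3, Nut = 1*2 = 2, Spring = 1*5 = 5.
Iteration 2: components of {Cap,Hub,Nut,Spring} -> Gizmo = 3*3 = 9, Panel = 5*2 = 10.
Iteration 3: components of {Gizmo,Panel} -> Rod = 9*1 = 9.
Iteration 4: no further components; recursion stops.
Total rows emitted: 8.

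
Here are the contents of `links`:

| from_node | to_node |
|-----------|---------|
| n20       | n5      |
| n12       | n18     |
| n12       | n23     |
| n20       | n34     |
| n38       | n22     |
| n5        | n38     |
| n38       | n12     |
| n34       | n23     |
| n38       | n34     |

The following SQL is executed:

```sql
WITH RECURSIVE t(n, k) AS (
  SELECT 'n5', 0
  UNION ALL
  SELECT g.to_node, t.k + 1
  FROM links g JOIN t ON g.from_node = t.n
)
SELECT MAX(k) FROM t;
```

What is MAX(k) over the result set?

Base: (n5, k=0).
Iteration 1: edges from {n5} -> (n38, k=1).
Iteration 2: edges from {n38} -> (n12, k=2), (n22, k=2), (n34, k=2).
Iteration 3: edges from {n12,n22,n34} -> (n18, k=3), (n23, k=3) x2. [UNION ALL keeps all 3 new rows, including repeats]
Iteration 4: no outgoing edges from {n18,n23}; recursion stops.
k values: 0, 1, 2, 2, 2, 3, 3, 3; the maximum is 3.

3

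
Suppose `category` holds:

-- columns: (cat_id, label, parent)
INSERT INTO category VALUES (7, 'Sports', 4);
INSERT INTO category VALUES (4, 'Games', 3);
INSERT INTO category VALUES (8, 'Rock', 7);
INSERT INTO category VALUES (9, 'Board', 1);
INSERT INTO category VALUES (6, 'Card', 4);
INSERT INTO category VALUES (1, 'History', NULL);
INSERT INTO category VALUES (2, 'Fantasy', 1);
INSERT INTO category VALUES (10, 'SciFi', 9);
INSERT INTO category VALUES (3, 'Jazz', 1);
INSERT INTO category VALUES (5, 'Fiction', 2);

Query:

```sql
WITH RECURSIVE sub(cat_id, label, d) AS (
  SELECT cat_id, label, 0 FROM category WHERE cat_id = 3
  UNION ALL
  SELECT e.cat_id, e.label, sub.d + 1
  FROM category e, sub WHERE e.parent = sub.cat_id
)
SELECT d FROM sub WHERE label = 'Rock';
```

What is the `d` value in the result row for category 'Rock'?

Base: cat_id=3 (Jazz) at d 0.
Iteration 1: rows with parent in {3} -> Games (id 4, d 1).
Iteration 2: rows with parent in {4} -> Card (id 6, d 2), Sports (id 7, d 2).
Iteration 3: rows with parent in {6,7} -> Rock (id 8, d 3).
Iteration 4: no rows with parent in {8}; recursion stops.

3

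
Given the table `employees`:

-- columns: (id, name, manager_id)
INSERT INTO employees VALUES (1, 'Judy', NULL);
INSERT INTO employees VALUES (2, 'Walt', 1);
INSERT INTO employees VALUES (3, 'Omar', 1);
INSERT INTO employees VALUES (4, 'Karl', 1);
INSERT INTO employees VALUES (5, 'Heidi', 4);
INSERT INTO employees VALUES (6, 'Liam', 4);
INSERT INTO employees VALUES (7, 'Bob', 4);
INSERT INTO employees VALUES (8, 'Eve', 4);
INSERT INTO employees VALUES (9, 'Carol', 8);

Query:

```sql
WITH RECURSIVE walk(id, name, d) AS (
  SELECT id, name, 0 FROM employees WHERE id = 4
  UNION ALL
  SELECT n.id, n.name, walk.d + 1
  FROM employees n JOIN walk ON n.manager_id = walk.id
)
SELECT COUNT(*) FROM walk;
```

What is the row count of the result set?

6

Base: id=4 (Karl) at d 0.
Iteration 1: rows with manager_id in {4} -> Heidi (id 5, d 1), Liam (id 6, d 1), Bob (id 7, d 1), Eve (id 8, d 1).
Iteration 2: rows with manager_id in {5,6,7,8} -> Carol (id 9, d 2).
Iteration 3: no rows with manager_id in {9}; recursion stops.
Total rows emitted: 6.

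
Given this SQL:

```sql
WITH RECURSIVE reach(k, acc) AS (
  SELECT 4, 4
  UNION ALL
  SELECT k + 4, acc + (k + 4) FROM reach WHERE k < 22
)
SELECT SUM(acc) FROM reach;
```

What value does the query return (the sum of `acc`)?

Base: k=4, acc=4.
Iteration 1: 4 < 22 holds -> k = 4 + 4 = 8, acc = 4 + 8 = 12.
Iteration 2: 8 < 22 holds -> k = 8 + 4 = 12, acc = 12 + 12 = 24.
Iteration 3: 12 < 22 holds -> k = 12 + 4 = 16, acc = 24 + 16 = 40.
Iteration 4: 16 < 22 holds -> k = 16 + 4 = 20, acc = 40 + 20 = 60.
Iteration 5: 20 < 22 holds -> k = 20 + 4 = 24, acc = 60 + 24 = 84.
Iteration 6: 24 < 22 fails; recursion stops.
SUM(acc) = 4 + 12 + 24 + 40 + 60 + 84 = 224.

224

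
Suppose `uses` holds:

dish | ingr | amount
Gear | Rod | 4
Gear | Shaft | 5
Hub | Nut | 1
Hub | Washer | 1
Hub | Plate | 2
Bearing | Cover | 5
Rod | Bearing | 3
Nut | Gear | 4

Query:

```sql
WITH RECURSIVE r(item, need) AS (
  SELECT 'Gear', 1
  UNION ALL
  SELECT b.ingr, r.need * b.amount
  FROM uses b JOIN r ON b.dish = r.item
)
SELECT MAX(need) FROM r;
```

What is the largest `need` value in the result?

60

Base: (Gear, need=1).
Iteration 1: components of {Gear} -> Rod = 1*4 = 4, Shaft = 1*5 = 5.
Iteration 2: components of {Rod,Shaft} -> Bearing = 4*3 = 12.
Iteration 3: components of {Bearing} -> Cover = 12*5 = 60.
Iteration 4: no further components; recursion stops.
need values: 1, 4, 5, 12, 60; the maximum is 60.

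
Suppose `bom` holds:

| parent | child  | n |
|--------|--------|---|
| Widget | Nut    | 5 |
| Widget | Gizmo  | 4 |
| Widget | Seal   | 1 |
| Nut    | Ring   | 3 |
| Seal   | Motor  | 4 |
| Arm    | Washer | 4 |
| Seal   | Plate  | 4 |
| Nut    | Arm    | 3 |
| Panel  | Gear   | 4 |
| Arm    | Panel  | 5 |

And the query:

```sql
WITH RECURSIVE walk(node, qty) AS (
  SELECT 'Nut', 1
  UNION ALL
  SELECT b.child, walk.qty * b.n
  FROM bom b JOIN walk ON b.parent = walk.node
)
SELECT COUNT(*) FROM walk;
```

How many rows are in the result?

6

Base: (Nut, qty=1).
Iteration 1: components of {Nut} -> Arm = 1*3 = 3, Ring = 1*3 = 3.
Iteration 2: components of {Arm,Ring} -> Panel = 3*5 = 15, Washer = 3*4 = 12.
Iteration 3: components of {Panel,Washer} -> Gear = 15*4 = 60.
Iteration 4: no further components; recursion stops.
Total rows emitted: 6.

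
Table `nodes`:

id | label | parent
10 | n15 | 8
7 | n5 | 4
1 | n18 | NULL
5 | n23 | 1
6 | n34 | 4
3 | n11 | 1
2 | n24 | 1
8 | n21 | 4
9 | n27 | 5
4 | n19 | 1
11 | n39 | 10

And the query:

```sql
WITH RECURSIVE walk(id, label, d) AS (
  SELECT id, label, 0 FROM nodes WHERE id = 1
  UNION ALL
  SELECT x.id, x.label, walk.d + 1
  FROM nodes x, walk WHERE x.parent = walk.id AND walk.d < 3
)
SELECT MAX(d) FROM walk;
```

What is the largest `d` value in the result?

Base: id=1 (n18) at d 0.
Iteration 1: rows with parent in {1} -> n24 (id 2, d 1), n11 (id 3, d 1), n19 (id 4, d 1), n23 (id 5, d 1).
Iteration 2: rows with parent in {2,3,4,5} -> n34 (id 6, d 2), n5 (id 7, d 2), n21 (id 8, d 2), n27 (id 9, d 2).
Iteration 3: rows with parent in {6,7,8,9} -> n15 (id 10, d 3).
Iteration 4: d < 3 fails for all current rows; recursion stops.
d values: 0, 1, 1, 1, 1, 2, 2, 2, 2, 3; the maximum is 3.

3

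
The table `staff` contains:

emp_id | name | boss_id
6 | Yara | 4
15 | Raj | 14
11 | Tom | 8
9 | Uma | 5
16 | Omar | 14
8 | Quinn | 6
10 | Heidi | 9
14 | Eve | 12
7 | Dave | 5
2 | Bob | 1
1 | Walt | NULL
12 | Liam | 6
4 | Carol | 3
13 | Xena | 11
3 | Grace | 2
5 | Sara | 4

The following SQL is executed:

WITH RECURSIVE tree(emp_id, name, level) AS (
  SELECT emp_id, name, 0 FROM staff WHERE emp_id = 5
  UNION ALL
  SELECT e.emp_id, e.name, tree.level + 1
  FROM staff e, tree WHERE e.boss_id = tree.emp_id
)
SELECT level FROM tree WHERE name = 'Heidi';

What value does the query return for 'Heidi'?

2

Base: emp_id=5 (Sara) at level 0.
Iteration 1: rows with boss_id in {5} -> Dave (id 7, level 1), Uma (id 9, level 1).
Iteration 2: rows with boss_id in {7,9} -> Heidi (id 10, level 2).
Iteration 3: no rows with boss_id in {10}; recursion stops.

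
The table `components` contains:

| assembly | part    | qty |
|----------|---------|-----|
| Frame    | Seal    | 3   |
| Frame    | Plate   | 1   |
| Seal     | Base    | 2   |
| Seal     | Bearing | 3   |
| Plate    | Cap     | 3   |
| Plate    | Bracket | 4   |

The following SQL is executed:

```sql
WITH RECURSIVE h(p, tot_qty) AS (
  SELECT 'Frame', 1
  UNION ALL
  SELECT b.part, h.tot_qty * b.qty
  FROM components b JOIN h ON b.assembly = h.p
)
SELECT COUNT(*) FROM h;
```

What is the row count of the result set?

Base: (Frame, tot_qty=1).
Iteration 1: components of {Frame} -> Plate = 1*1 = 1, Seal = 1*3 = 3.
Iteration 2: components of {Plate,Seal} -> Base = 3*2 = 6, Bearing = 3*3 = 9, Bracket = 1*4 = 4, Cap = 1*3 = 3.
Iteration 3: no further components; recursion stops.
Total rows emitted: 7.

7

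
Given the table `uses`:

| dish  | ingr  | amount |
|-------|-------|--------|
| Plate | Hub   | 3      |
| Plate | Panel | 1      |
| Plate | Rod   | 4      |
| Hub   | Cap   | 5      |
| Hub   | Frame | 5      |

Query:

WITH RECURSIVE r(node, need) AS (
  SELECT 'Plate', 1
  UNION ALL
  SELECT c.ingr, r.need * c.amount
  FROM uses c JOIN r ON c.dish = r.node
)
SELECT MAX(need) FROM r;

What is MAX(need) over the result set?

15

Base: (Plate, need=1).
Iteration 1: components of {Plate} -> Hub = 1*3 = 3, Panel = 1*1 = 1, Rod = 1*4 = 4.
Iteration 2: components of {Hub,Panel,Rod} -> Cap = 3*5 = 15, Frame = 3*5 = 15.
Iteration 3: no further components; recursion stops.
need values: 1, 3, 1, 4, 15, 15; the maximum is 15.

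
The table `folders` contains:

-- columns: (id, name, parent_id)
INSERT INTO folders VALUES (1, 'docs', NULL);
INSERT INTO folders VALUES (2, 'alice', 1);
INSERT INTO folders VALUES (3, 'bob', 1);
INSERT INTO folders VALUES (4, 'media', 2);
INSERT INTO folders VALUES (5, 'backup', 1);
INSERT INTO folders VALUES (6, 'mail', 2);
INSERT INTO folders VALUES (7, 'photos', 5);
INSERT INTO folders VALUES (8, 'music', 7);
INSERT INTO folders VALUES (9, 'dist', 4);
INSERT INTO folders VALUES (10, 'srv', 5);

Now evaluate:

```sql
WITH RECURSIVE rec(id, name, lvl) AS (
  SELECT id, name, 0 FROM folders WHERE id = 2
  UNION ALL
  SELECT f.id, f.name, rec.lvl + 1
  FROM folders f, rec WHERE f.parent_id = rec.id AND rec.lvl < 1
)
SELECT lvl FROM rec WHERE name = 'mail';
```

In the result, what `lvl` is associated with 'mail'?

1

Base: id=2 (alice) at lvl 0.
Iteration 1: rows with parent_id in {2} -> media (id 4, lvl 1), mail (id 6, lvl 1).
Iteration 2: lvl < 1 fails for all current rows; recursion stops.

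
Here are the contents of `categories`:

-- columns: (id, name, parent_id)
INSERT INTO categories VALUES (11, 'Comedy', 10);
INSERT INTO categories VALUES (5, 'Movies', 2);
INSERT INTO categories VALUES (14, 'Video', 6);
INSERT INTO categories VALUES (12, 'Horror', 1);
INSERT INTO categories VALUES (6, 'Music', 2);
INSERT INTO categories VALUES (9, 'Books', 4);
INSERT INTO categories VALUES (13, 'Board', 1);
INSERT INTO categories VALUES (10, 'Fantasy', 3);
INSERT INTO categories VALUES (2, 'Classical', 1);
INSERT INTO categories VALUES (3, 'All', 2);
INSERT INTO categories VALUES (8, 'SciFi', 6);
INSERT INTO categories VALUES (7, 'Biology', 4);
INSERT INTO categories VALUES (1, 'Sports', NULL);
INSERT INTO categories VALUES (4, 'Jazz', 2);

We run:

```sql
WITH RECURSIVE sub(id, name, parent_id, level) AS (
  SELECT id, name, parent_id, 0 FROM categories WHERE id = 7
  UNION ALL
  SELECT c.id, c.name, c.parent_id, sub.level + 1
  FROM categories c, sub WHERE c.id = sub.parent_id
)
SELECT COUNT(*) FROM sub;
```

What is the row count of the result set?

4

Base: id=7 (Biology), parent_id=4, level 0.
Iteration 1: join on id=4 -> Jazz (id 4, parent_id=2, level 1).
Iteration 2: join on id=2 -> Classical (id 2, parent_id=1, level 2).
Iteration 3: join on id=1 -> Sports (id 1, parent_id=NULL, level 3).
Iteration 4: parent_id is NULL; no match; recursion stops.
Total rows emitted: 4.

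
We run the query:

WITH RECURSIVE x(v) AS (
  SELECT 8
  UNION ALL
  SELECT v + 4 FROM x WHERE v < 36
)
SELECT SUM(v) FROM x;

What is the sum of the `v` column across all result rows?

Base: v=8.
Iteration 1: 8 < 36 holds -> v = 8 + 4 = 12.
Iteration 2: 12 < 36 holds -> v = 12 + 4 = 16.
Iteration 3: 16 < 36 holds -> v = 16 + 4 = 20.
Iteration 4: 20 < 36 holds -> v = 20 + 4 = 24.
Iteration 5: 24 < 36 holds -> v = 24 + 4 = 28.
Iteration 6: 28 < 36 holds -> v = 28 + 4 = 32.
Iteration 7: 32 < 36 holds -> v = 32 + 4 = 36.
Iteration 8: 36 < 36 fails; recursion stops.
SUM(v) = 8 + 12 + 16 + 20 + 24 + 28 + 32 + 36 = 176.

176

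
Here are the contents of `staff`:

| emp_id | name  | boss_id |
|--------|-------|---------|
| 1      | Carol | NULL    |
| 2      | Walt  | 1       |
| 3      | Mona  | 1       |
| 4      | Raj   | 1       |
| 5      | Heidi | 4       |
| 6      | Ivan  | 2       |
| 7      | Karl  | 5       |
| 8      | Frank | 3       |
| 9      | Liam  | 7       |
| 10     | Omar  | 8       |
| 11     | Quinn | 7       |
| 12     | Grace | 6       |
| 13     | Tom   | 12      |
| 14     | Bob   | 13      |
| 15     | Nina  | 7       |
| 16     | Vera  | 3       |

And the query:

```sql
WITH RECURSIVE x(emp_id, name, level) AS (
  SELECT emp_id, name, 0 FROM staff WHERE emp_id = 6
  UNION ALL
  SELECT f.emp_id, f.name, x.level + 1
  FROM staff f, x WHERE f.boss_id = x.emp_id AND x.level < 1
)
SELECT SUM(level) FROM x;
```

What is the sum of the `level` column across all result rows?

Base: emp_id=6 (Ivan) at level 0.
Iteration 1: rows with boss_id in {6} -> Grace (id 12, level 1).
Iteration 2: level < 1 fails for all current rows; recursion stops.
SUM(level) = 0 + 1 = 1.

1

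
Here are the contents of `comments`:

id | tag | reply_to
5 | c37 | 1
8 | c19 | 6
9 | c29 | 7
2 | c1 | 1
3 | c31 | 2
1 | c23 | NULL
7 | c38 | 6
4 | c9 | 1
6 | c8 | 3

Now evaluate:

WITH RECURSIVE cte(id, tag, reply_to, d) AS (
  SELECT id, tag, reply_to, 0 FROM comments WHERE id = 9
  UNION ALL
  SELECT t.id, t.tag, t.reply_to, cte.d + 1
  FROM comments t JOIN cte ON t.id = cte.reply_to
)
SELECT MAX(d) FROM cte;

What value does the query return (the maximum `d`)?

Base: id=9 (c29), reply_to=7, d 0.
Iteration 1: join on id=7 -> c38 (id 7, reply_to=6, d 1).
Iteration 2: join on id=6 -> c8 (id 6, reply_to=3, d 2).
Iteration 3: join on id=3 -> c31 (id 3, reply_to=2, d 3).
Iteration 4: join on id=2 -> c1 (id 2, reply_to=1, d 4).
Iteration 5: join on id=1 -> c23 (id 1, reply_to=NULL, d 5).
Iteration 6: reply_to is NULL; no match; recursion stops.
d values: 0, 1, 2, 3, 4, 5; the maximum is 5.

5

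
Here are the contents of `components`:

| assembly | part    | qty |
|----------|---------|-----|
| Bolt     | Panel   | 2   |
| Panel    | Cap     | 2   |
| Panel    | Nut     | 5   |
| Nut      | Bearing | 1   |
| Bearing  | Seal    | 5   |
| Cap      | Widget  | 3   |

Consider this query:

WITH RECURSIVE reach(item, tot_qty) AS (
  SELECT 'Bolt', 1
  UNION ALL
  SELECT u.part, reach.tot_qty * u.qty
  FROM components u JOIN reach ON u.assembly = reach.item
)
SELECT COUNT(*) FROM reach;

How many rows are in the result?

7

Base: (Bolt, tot_qty=1).
Iteration 1: components of {Bolt} -> Panel = 1*2 = 2.
Iteration 2: components of {Panel} -> Cap = 2*2 = 4, Nut = 2*5 = 10.
Iteration 3: components of {Cap,Nut} -> Bearing = 10*1 = 10, Widget = 4*3 = 12.
Iteration 4: components of {Bearing,Widget} -> Seal = 10*5 = 50.
Iteration 5: no further components; recursion stops.
Total rows emitted: 7.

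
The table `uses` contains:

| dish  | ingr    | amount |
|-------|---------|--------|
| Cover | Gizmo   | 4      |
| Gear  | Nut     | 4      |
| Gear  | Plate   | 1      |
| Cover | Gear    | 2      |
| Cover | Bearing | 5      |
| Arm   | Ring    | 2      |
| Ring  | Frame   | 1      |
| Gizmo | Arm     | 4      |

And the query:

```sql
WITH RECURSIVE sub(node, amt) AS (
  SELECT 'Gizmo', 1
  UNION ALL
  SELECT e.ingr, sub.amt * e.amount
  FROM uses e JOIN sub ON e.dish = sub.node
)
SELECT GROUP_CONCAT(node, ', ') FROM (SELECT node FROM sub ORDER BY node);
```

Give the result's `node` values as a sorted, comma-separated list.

Base: (Gizmo, amt=1).
Iteration 1: components of {Gizmo} -> Arm = 1*4 = 4.
Iteration 2: components of {Arm} -> Ring = 4*2 = 8.
Iteration 3: components of {Ring} -> Frame = 8*1 = 8.
Iteration 4: no further components; recursion stops.

Arm, Frame, Gizmo, Ring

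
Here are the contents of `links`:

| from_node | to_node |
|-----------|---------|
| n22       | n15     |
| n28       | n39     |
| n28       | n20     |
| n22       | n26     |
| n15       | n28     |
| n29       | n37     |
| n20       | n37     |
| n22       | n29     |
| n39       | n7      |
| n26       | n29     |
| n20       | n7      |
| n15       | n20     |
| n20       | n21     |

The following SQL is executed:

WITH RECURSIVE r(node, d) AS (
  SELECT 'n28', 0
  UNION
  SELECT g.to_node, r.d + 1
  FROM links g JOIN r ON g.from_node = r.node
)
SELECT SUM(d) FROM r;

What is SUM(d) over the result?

Base: (n28, d=0).
Iteration 1: edges from {n28} -> (n20, d=1), (n39, d=1).
Iteration 2: edges from {n20,n39} -> (n21, d=2), (n37, d=2), (n7, d=2). [UNION drops 1 duplicate row(s)]
Iteration 3: no outgoing edges from {n21,n37,n7}; recursion stops.
SUM(d) = 0 + 1 + 1 + 2 + 2 + 2 = 8.

8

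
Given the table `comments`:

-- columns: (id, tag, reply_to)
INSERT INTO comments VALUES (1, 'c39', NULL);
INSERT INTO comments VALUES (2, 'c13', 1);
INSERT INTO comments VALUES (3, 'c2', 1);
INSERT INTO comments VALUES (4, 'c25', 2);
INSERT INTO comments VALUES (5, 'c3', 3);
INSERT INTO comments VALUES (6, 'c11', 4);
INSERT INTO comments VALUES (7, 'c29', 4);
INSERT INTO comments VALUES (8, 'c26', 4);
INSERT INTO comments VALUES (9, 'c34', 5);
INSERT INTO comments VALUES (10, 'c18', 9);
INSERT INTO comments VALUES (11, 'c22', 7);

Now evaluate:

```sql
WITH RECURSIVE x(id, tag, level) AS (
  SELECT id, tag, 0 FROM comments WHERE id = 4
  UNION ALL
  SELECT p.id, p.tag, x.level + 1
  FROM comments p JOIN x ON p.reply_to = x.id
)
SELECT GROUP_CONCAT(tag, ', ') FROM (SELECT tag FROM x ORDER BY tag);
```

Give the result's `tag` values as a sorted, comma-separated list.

c11, c22, c25, c26, c29

Base: id=4 (c25) at level 0.
Iteration 1: rows with reply_to in {4} -> c11 (id 6, level 1), c29 (id 7, level 1), c26 (id 8, level 1).
Iteration 2: rows with reply_to in {6,7,8} -> c22 (id 11, level 2).
Iteration 3: no rows with reply_to in {11}; recursion stops.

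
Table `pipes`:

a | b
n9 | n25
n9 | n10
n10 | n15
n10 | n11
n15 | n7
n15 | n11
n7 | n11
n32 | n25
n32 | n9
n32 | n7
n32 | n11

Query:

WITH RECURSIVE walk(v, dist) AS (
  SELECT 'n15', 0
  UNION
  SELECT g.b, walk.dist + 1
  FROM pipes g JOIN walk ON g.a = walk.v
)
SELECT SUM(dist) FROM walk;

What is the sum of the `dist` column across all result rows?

Base: (n15, dist=0).
Iteration 1: edges from {n15} -> (n11, dist=1), (n7, dist=1).
Iteration 2: edges from {n11,n7} -> (n11, dist=2).
Iteration 3: no outgoing edges from {n11}; recursion stops.
SUM(dist) = 0 + 1 + 1 + 2 = 4.

4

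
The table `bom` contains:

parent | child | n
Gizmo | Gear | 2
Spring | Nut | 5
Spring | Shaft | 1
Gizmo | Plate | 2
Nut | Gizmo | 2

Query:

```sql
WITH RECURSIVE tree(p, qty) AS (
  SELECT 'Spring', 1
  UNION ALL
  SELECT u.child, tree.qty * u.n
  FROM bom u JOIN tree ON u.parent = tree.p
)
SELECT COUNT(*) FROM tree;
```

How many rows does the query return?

Base: (Spring, qty=1).
Iteration 1: components of {Spring} -> Nut = 1*5 = 5, Shaft = 1*1 = 1.
Iteration 2: components of {Nut,Shaft} -> Gizmo = 5*2 = 10.
Iteration 3: components of {Gizmo} -> Gear = 10*2 = 20, Plate = 10*2 = 20.
Iteration 4: no further components; recursion stops.
Total rows emitted: 6.

6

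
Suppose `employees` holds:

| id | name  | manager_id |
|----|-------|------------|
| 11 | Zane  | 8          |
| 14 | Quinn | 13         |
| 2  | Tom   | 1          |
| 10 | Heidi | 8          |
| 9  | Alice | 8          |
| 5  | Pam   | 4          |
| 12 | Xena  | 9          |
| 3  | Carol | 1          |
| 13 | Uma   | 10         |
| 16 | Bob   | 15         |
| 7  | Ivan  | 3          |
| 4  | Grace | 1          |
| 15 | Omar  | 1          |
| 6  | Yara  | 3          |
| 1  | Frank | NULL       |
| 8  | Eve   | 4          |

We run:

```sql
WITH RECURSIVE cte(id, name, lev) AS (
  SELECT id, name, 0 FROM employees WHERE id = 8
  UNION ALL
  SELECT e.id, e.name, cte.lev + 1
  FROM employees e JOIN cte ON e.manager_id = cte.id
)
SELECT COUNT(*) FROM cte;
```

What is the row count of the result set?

Base: id=8 (Eve) at lev 0.
Iteration 1: rows with manager_id in {8} -> Alice (id 9, lev 1), Heidi (id 10, lev 1), Zane (id 11, lev 1).
Iteration 2: rows with manager_id in {9,10,11} -> Xena (id 12, lev 2), Uma (id 13, lev 2).
Iteration 3: rows with manager_id in {12,13} -> Quinn (id 14, lev 3).
Iteration 4: no rows with manager_id in {14}; recursion stops.
Total rows emitted: 7.

7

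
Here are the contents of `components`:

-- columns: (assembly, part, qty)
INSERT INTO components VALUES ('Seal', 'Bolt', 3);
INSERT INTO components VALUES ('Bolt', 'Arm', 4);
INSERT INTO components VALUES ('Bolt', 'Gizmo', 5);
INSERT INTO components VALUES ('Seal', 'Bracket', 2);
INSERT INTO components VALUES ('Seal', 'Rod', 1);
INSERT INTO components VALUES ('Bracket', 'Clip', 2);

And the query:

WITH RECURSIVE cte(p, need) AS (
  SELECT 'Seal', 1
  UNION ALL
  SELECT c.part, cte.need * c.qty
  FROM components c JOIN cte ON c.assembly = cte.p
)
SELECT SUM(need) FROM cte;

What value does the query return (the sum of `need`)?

38

Base: (Seal, need=1).
Iteration 1: components of {Seal} -> Bolt = 1*3 = 3, Bracket = 1*2 = 2, Rod = 1*1 = 1.
Iteration 2: components of {Bolt,Bracket,Rod} -> Arm = 3*4 = 12, Clip = 2*2 = 4, Gizmo = 3*5 = 15.
Iteration 3: no further components; recursion stops.
SUM(need) = 1 + 3 + 2 + 1 + 12 + 15 + 4 = 38.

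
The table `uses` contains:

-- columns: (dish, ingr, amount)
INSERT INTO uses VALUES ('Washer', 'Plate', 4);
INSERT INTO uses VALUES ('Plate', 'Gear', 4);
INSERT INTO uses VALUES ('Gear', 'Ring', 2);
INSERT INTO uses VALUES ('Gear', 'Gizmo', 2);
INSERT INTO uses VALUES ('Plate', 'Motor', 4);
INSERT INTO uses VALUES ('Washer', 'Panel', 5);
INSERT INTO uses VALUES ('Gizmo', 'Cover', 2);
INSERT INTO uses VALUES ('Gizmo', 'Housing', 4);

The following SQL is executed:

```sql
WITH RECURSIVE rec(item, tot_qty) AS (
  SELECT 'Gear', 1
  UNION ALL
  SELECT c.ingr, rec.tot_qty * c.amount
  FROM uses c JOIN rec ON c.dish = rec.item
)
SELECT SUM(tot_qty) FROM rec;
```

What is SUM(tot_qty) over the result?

17

Base: (Gear, tot_qty=1).
Iteration 1: components of {Gear} -> Gizmo = 1*2 = 2, Ring = 1*2 = 2.
Iteration 2: components of {Gizmo,Ring} -> Cover = 2*2 = 4, Housing = 2*4 = 8.
Iteration 3: no further components; recursion stops.
SUM(tot_qty) = 1 + 2 + 2 + 4 + 8 = 17.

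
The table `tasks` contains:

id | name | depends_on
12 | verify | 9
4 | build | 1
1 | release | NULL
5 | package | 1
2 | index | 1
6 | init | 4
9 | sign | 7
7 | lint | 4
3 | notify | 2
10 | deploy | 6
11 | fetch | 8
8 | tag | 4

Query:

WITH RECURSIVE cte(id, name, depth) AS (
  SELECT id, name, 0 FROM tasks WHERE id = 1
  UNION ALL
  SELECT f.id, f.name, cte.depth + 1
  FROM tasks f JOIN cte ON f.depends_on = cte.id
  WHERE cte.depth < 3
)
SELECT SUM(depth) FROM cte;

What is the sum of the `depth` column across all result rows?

20

Base: id=1 (release) at depth 0.
Iteration 1: rows with depends_on in {1} -> index (id 2, depth 1), build (id 4, depth 1), package (id 5, depth 1).
Iteration 2: rows with depends_on in {2,4,5} -> notify (id 3, depth 2), init (id 6, depth 2), lint (id 7, depth 2), tag (id 8, depth 2).
Iteration 3: rows with depends_on in {3,6,7,8} -> sign (id 9, depth 3), deploy (id 10, depth 3), fetch (id 11, depth 3).
Iteration 4: depth < 3 fails for all current rows; recursion stops.
SUM(depth) = 0 + 1 + 1 + 1 + 2 + 2 + 2 + 2 + 3 + 3 + 3 = 20.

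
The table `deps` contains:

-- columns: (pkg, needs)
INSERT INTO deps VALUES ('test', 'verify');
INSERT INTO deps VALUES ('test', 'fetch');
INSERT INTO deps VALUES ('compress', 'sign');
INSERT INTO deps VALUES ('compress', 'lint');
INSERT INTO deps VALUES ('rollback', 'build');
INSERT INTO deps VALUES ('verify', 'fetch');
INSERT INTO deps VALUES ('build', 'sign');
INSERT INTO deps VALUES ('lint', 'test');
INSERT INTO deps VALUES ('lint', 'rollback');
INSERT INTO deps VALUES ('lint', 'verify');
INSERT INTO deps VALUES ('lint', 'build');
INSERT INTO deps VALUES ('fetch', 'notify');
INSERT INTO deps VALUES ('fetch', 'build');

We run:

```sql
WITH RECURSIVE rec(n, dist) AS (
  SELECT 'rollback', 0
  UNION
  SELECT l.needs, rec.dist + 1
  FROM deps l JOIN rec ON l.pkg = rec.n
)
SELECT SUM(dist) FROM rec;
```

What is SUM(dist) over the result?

3

Base: (rollback, dist=0).
Iteration 1: edges from {rollback} -> (build, dist=1).
Iteration 2: edges from {build} -> (sign, dist=2).
Iteration 3: no outgoing edges from {sign}; recursion stops.
SUM(dist) = 0 + 1 + 2 = 3.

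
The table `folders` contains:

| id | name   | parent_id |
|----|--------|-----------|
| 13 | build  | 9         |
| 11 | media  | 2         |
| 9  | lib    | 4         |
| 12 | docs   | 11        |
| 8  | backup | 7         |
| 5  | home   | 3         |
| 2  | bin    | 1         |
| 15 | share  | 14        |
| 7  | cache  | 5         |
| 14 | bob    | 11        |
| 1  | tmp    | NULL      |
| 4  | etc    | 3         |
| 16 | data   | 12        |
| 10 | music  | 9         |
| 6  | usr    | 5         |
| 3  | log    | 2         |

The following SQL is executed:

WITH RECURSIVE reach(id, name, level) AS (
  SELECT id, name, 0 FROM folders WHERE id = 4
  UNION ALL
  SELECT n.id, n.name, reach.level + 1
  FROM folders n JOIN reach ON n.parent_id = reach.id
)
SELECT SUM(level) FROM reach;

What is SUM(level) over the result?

Base: id=4 (etc) at level 0.
Iteration 1: rows with parent_id in {4} -> lib (id 9, level 1).
Iteration 2: rows with parent_id in {9} -> music (id 10, level 2), build (id 13, level 2).
Iteration 3: no rows with parent_id in {10,13}; recursion stops.
SUM(level) = 0 + 1 + 2 + 2 = 5.

5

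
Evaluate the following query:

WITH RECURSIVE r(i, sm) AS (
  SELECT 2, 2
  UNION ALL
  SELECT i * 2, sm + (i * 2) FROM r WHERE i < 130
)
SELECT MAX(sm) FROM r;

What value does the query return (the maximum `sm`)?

Base: i=2, sm=2.
Iteration 1: 2 < 130 holds -> i = 2 * 2 = 4, sm = 2 + 4 = 6.
Iteration 2: 4 < 130 holds -> i = 4 * 2 = 8, sm = 6 + 8 = 14.
Iteration 3: 8 < 130 holds -> i = 8 * 2 = 16, sm = 14 + 16 = 30.
Iteration 4: 16 < 130 holds -> i = 16 * 2 = 32, sm = 30 + 32 = 62.
Iteration 5: 32 < 130 holds -> i = 32 * 2 = 64, sm = 62 + 64 = 126.
Iteration 6: 64 < 130 holds -> i = 64 * 2 = 128, sm = 126 + 128 = 254.
Iteration 7: 128 < 130 holds -> i = 128 * 2 = 256, sm = 254 + 256 = 510.
Iteration 8: 256 < 130 fails; recursion stops.
sm values: 2, 6, 14, 30, 62, 126, 254, 510; the maximum is 510.

510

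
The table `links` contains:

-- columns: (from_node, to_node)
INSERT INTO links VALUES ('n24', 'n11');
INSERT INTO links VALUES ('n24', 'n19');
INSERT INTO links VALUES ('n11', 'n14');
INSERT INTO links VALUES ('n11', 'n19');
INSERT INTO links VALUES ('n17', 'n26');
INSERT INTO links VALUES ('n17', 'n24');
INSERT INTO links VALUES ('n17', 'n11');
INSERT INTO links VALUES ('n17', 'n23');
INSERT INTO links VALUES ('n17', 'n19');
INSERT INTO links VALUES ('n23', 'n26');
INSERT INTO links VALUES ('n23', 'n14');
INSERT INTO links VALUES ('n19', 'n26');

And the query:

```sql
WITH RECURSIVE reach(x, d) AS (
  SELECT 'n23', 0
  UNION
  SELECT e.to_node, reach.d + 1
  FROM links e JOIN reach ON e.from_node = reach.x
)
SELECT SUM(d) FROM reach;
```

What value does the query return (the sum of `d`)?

2

Base: (n23, d=0).
Iteration 1: edges from {n23} -> (n14, d=1), (n26, d=1).
Iteration 2: no outgoing edges from {n14,n26}; recursion stops.
SUM(d) = 0 + 1 + 1 = 2.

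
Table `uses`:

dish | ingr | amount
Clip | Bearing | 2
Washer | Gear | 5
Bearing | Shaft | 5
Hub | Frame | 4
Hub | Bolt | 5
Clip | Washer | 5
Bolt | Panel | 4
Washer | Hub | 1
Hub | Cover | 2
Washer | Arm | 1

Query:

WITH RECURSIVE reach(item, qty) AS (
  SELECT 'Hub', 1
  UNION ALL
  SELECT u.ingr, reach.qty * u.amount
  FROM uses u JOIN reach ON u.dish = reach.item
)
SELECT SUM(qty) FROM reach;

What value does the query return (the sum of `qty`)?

32

Base: (Hub, qty=1).
Iteration 1: components of {Hub} -> Bolt = 1*5 = 5, Cover = 1*2 = 2, Frame = 1*4 = 4.
Iteration 2: components of {Bolt,Cover,Frame} -> Panel = 5*4 = 20.
Iteration 3: no further components; recursion stops.
SUM(qty) = 1 + 5 + 2 + 4 + 20 = 32.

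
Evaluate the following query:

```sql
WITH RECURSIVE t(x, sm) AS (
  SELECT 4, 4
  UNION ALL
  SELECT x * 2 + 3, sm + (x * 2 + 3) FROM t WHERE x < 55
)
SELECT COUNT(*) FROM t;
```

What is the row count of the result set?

5

Base: x=4, sm=4.
Iteration 1: 4 < 55 holds -> x = 4 * 2 + 3 = 11, sm = 4 + 11 = 15.
Iteration 2: 11 < 55 holds -> x = 11 * 2 + 3 = 25, sm = 15 + 25 = 40.
Iteration 3: 25 < 55 holds -> x = 25 * 2 + 3 = 53, sm = 40 + 53 = 93.
Iteration 4: 53 < 55 holds -> x = 53 * 2 + 3 = 109, sm = 93 + 109 = 202.
Iteration 5: 109 < 55 fails; recursion stops.
Total rows emitted: 5.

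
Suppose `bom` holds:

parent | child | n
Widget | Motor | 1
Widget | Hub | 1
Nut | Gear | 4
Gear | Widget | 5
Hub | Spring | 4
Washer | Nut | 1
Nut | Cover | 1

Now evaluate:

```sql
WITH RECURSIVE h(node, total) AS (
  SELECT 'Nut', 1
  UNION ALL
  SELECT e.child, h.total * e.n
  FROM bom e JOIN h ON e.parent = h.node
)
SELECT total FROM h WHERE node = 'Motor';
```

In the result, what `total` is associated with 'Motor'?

Base: (Nut, total=1).
Iteration 1: components of {Nut} -> Cover = 1*1 = 1, Gear = 1*4 = 4.
Iteration 2: components of {Cover,Gear} -> Widget = 4*5 = 20.
Iteration 3: components of {Widget} -> Hub = 20*1 = 20, Motor = 20*1 = 20.
Iteration 4: components of {Hub,Motor} -> Spring = 20*4 = 80.
Iteration 5: no further components; recursion stops.

20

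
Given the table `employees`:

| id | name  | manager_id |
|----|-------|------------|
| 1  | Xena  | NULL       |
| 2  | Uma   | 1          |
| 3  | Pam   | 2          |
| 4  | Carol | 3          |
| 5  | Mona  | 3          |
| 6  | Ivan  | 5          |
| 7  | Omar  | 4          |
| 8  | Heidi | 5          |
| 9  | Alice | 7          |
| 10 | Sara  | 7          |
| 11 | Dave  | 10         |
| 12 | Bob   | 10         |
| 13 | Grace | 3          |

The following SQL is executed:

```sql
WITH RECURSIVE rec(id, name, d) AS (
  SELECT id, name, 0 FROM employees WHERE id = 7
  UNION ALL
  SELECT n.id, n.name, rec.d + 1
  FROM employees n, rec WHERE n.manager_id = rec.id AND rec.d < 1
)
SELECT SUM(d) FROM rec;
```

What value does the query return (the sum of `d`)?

2

Base: id=7 (Omar) at d 0.
Iteration 1: rows with manager_id in {7} -> Alice (id 9, d 1), Sara (id 10, d 1).
Iteration 2: d < 1 fails for all current rows; recursion stops.
SUM(d) = 0 + 1 + 1 = 2.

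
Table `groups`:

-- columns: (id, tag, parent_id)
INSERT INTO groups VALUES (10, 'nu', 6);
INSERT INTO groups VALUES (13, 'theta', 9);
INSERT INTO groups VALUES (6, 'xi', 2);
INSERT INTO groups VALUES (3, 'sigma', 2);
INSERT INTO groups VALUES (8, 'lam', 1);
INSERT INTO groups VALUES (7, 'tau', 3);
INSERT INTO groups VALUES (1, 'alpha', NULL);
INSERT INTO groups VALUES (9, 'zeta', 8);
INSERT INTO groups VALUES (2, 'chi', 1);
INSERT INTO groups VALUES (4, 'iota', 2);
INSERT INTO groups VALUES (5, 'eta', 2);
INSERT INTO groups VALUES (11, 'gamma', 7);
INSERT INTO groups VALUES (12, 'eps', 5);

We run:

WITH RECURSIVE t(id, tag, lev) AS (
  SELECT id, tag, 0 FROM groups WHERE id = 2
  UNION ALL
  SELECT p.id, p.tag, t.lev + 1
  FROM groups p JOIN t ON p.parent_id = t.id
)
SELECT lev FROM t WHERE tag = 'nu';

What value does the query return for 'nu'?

Base: id=2 (chi) at lev 0.
Iteration 1: rows with parent_id in {2} -> sigma (id 3, lev 1), iota (id 4, lev 1), eta (id 5, lev 1), xi (id 6, lev 1).
Iteration 2: rows with parent_id in {3,4,5,6} -> tau (id 7, lev 2), nu (id 10, lev 2), eps (id 12, lev 2).
Iteration 3: rows with parent_id in {7,10,12} -> gamma (id 11, lev 3).
Iteration 4: no rows with parent_id in {11}; recursion stops.

2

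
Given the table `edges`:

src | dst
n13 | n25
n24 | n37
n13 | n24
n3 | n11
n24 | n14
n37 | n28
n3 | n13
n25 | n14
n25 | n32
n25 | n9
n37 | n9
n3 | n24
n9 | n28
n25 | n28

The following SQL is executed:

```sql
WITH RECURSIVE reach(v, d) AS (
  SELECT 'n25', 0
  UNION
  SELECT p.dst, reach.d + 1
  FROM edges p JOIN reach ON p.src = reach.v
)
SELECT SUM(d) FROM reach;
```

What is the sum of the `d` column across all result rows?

6

Base: (n25, d=0).
Iteration 1: edges from {n25} -> (n14, d=1), (n28, d=1), (n32, d=1), (n9, d=1).
Iteration 2: edges from {n14,n28,n32,n9} -> (n28, d=2).
Iteration 3: no outgoing edges from {n28}; recursion stops.
SUM(d) = 0 + 1 + 1 + 1 + 1 + 2 = 6.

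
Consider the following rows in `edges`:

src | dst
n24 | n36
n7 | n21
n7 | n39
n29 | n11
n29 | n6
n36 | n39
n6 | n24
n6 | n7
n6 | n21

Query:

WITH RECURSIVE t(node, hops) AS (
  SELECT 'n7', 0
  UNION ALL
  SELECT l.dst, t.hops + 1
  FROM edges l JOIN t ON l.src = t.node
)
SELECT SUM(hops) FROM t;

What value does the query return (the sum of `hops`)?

2

Base: (n7, hops=0).
Iteration 1: edges from {n7} -> (n21, hops=1), (n39, hops=1).
Iteration 2: no outgoing edges from {n21,n39}; recursion stops.
SUM(hops) = 0 + 1 + 1 = 2.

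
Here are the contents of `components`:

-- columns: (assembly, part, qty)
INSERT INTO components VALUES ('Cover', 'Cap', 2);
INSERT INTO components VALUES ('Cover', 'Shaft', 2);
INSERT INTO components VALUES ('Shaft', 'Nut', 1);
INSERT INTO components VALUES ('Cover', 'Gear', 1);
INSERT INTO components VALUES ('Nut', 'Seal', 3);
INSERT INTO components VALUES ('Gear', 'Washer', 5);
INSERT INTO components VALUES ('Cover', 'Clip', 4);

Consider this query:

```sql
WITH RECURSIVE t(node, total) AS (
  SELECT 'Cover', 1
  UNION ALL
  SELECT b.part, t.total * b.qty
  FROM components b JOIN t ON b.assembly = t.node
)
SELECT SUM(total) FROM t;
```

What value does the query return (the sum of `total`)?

23

Base: (Cover, total=1).
Iteration 1: components of {Cover} -> Cap = 1*2 = 2, Clip = 1*4 = 4, Gear = 1*1 = 1, Shaft = 1*2 = 2.
Iteration 2: components of {Cap,Clip,Gear,Shaft} -> Nut = 2*1 = 2, Washer = 1*5 = 5.
Iteration 3: components of {Nut,Washer} -> Seal = 2*3 = 6.
Iteration 4: no further components; recursion stops.
SUM(total) = 1 + 2 + 2 + 1 + 4 + 2 + 5 + 6 = 23.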